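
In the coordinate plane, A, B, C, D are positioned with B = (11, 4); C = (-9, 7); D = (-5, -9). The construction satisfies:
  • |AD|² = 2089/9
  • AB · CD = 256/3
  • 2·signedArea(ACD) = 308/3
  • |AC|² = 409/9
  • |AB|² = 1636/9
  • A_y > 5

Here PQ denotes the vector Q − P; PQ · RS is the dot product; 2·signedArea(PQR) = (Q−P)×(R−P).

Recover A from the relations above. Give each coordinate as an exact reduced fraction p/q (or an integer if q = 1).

A = (-7/3, 6)

1. A_x = -7/3  [2·signedArea(ACD) = 308/3 ∩ AB · CD = 256/3]
2. A_y = 6  [2·signedArea(ACD) = 308/3 ∩ AB · CD = 256/3]
   → A = (-7/3, 6)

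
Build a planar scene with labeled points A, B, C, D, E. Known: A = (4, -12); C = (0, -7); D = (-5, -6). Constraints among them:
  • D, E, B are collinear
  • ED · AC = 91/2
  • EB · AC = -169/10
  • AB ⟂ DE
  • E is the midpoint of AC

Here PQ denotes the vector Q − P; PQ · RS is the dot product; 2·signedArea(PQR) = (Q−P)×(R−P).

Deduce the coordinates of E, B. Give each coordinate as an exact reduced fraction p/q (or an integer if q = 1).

1. E_x = 2  [E is the midpoint of AC]
2. E_y = -19/2  [E is the midpoint of AC]
   → E = (2, -19/2)
3. B_x = 23/5  [D, E, B are collinear ∩ AB ⟂ DE]
4. B_y = -54/5  [D, E, B are collinear ∩ AB ⟂ DE]
   → B = (23/5, -54/5)

B = (23/5, -54/5)
E = (2, -19/2)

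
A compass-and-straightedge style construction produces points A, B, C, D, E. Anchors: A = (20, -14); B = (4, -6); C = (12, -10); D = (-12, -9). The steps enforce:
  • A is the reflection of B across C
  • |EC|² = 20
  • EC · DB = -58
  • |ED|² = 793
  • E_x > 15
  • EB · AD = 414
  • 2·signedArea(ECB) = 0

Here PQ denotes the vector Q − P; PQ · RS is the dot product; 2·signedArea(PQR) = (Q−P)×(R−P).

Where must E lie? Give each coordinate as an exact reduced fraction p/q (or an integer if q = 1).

E = (16, -12)

1. E_x = 16  [2·signedArea(ECB) = 0 ∩ EB · AD = 414]
2. E_y = -12  [2·signedArea(ECB) = 0 ∩ EB · AD = 414]
   → E = (16, -12)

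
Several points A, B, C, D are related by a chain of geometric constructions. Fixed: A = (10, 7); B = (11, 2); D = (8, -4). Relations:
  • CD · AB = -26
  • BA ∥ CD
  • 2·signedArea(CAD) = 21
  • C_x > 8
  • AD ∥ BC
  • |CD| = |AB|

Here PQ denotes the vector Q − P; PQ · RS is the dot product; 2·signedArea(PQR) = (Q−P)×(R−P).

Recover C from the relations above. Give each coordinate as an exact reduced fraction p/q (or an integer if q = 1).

1. C_x = 9  [BA ∥ CD ∩ AD ∥ BC]
2. C_y = -9  [BA ∥ CD ∩ AD ∥ BC]
   → C = (9, -9)

C = (9, -9)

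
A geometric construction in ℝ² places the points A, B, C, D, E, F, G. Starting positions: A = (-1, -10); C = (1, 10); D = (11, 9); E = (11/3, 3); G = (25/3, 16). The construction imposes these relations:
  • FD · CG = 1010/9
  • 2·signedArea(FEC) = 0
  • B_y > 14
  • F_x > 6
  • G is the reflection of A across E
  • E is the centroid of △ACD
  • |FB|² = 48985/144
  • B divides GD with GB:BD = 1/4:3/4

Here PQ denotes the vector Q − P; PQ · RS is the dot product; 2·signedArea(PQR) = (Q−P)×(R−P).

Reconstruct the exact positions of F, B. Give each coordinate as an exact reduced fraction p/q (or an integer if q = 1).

B = (9, 57/4)
F = (19/3, -4)

1. F_x = 19/3  [2·signedArea(FEC) = 0 ∩ FD · CG = 1010/9]
2. F_y = -4  [2·signedArea(FEC) = 0 ∩ FD · CG = 1010/9]
   → F = (19/3, -4)
3. B_x = 9  [B divides GD with GB:BD = 1/4:3/4]
4. B_y = 57/4  [B divides GD with GB:BD = 1/4:3/4]
   → B = (9, 57/4)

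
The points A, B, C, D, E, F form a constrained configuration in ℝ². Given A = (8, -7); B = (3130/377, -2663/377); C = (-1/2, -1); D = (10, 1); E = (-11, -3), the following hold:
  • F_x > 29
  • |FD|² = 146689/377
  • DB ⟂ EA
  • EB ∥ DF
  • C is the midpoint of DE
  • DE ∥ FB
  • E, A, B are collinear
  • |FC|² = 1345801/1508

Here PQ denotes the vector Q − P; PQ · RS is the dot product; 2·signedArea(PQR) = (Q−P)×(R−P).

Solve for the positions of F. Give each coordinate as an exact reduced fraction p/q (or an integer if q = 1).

F = (11047/377, -1155/377)

1. F_x = 11047/377  [DE ∥ FB ∩ EB ∥ DF]
2. F_y = -1155/377  [DE ∥ FB ∩ EB ∥ DF]
   → F = (11047/377, -1155/377)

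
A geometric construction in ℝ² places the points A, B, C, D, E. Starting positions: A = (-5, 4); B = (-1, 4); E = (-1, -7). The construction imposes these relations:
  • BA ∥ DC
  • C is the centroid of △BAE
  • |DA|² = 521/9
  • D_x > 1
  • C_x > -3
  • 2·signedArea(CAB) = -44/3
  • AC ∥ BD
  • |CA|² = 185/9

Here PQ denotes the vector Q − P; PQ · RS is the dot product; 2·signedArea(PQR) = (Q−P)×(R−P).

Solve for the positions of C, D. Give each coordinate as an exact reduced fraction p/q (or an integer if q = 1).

C = (-7/3, 1/3)
D = (5/3, 1/3)

1. C_x = -7/3  [C is the centroid of △BAE]
2. C_y = 1/3  [C is the centroid of △BAE]
   → C = (-7/3, 1/3)
3. D_x = 5/3  [BA ∥ DC ∩ AC ∥ BD]
4. D_y = 1/3  [BA ∥ DC ∩ AC ∥ BD]
   → D = (5/3, 1/3)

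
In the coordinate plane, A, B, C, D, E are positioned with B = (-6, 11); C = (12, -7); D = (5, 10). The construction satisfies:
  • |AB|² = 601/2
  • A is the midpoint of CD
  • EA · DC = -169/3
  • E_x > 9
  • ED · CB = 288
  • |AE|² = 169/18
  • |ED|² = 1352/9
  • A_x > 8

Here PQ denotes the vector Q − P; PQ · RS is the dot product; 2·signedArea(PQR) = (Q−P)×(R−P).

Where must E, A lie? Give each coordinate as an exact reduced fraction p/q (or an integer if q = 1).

A = (17/2, 3/2)
E = (29/3, -4/3)

1. A_x = 17/2  [A is the midpoint of CD]
2. A_y = 3/2  [A is the midpoint of CD]
   → A = (17/2, 3/2)
3. E_x = 29/3  [ED · CB = 288 ∩ EA · DC = -169/3]
4. E_y = -4/3  [ED · CB = 288 ∩ EA · DC = -169/3]
   → E = (29/3, -4/3)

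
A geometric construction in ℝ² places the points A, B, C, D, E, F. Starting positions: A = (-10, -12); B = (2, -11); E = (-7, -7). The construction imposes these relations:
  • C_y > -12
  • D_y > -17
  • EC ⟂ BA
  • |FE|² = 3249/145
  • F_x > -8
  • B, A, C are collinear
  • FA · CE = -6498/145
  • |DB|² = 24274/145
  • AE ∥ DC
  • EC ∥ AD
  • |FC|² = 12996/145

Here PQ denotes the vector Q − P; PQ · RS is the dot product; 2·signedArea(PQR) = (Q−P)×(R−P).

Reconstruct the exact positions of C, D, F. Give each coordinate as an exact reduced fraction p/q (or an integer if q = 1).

1. C_x = -958/145  [B, A, C are collinear ∩ EC ⟂ BA]
2. C_y = -1699/145  [B, A, C are collinear ∩ EC ⟂ BA]
   → C = (-958/145, -1699/145)
3. D_x = -1393/145  [AE ∥ DC ∩ EC ∥ AD]
4. D_y = -2424/145  [AE ∥ DC ∩ EC ∥ AD]
   → D = (-1393/145, -2424/145)
5. F_x = -1072/145  [line 57/145·x + -684/145·y + -228/29 = 0 ∩ |FC|² = 12996/145]
6. F_y = -331/145  [line 57/145·x + -684/145·y + -228/29 = 0 ∩ |FC|² = 12996/145]
   → F = (-1072/145, -331/145)

C = (-958/145, -1699/145)
D = (-1393/145, -2424/145)
F = (-1072/145, -331/145)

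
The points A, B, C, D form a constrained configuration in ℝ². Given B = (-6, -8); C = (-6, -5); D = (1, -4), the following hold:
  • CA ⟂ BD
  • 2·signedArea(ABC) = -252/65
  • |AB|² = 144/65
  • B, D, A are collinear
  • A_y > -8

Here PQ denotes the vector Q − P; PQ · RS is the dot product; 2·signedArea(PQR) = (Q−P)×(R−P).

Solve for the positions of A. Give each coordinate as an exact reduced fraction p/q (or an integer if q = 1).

1. A_x = -306/65  [B, D, A are collinear ∩ CA ⟂ BD]
2. A_y = -472/65  [B, D, A are collinear ∩ CA ⟂ BD]
   → A = (-306/65, -472/65)

A = (-306/65, -472/65)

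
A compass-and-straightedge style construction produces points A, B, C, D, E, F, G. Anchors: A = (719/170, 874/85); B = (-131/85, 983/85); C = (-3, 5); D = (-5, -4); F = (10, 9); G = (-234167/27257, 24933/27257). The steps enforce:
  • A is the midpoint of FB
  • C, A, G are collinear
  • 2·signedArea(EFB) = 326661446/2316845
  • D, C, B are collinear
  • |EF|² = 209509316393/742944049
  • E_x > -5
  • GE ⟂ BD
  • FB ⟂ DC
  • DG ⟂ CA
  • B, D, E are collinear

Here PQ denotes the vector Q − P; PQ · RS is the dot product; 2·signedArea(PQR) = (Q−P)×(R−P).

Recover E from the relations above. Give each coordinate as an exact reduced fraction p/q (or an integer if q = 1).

E = (-112523/27257, -2099/27257)

1. E_x = -112523/27257  [B, D, E are collinear ∩ GE ⟂ BD]
2. E_y = -2099/27257  [B, D, E are collinear ∩ GE ⟂ BD]
   → E = (-112523/27257, -2099/27257)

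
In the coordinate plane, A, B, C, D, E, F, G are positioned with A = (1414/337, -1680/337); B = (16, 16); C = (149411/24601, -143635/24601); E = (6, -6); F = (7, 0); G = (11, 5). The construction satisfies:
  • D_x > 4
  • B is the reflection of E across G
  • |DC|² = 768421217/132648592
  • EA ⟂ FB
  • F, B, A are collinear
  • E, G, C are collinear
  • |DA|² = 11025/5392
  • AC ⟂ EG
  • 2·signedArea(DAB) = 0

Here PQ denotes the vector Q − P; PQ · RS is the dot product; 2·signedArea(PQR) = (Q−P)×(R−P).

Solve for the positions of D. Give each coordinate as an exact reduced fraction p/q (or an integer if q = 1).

1. D_x = 6601/1348  [line -7072/337·x + 3978/337·y + 49504/337 = 0 ∩ |DA|² = 11025/5392]
2. D_y = -1260/337  [line -7072/337·x + 3978/337·y + 49504/337 = 0 ∩ |DA|² = 11025/5392]
   → D = (6601/1348, -1260/337)

D = (6601/1348, -1260/337)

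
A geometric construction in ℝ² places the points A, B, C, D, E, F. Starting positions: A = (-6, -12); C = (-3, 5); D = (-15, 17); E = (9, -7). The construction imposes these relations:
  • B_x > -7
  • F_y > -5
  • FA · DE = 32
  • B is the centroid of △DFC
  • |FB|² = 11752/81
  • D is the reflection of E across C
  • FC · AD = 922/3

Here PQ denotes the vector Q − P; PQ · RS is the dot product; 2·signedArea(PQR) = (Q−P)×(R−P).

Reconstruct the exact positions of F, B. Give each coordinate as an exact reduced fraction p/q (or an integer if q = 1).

B = (-6, 52/9)
F = (0, -14/3)

1. F_x = 0  [FA · DE = 32 ∩ FC · AD = 922/3]
2. F_y = -14/3  [FA · DE = 32 ∩ FC · AD = 922/3]
   → F = (0, -14/3)
3. B_x = -6  [B is the centroid of △DFC]
4. B_y = 52/9  [B is the centroid of △DFC]
   → B = (-6, 52/9)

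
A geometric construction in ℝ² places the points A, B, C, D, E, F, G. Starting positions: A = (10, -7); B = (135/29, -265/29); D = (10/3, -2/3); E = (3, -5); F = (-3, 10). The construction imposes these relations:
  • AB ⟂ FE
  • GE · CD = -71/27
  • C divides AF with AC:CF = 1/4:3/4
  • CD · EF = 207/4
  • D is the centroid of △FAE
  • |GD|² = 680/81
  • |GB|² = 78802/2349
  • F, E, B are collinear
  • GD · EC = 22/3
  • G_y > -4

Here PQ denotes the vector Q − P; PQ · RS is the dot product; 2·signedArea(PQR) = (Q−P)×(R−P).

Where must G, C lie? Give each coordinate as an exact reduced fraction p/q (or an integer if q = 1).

1. C_x = 27/4  [C divides AF with AC:CF = 1/4:3/4]
2. C_y = -11/4  [C divides AF with AC:CF = 1/4:3/4]
   → C = (27/4, -11/4)
3. G_x = 28/9  [GD · EC = 22/3 ∩ GE · CD = -71/27]
4. G_y = -32/9  [GD · EC = 22/3 ∩ GE · CD = -71/27]
   → G = (28/9, -32/9)

C = (27/4, -11/4)
G = (28/9, -32/9)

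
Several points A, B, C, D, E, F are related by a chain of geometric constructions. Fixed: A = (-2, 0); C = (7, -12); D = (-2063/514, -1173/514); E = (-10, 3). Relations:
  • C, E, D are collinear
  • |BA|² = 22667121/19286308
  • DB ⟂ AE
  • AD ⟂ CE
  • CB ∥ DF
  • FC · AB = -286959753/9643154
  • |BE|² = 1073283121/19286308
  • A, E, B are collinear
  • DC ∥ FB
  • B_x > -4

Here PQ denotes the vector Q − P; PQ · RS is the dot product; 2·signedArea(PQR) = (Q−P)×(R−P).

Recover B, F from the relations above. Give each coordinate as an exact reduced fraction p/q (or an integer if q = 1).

B = (-56566/18761, 14283/37522)
F = (-526385/37522, 189459/18761)

1. B_x = -56566/18761  [A, E, B are collinear ∩ DB ⟂ AE]
2. B_y = 14283/37522  [A, E, B are collinear ∩ DB ⟂ AE]
   → B = (-56566/18761, 14283/37522)
3. F_x = -526385/37522  [DC ∥ FB ∩ CB ∥ DF]
4. F_y = 189459/18761  [DC ∥ FB ∩ CB ∥ DF]
   → F = (-526385/37522, 189459/18761)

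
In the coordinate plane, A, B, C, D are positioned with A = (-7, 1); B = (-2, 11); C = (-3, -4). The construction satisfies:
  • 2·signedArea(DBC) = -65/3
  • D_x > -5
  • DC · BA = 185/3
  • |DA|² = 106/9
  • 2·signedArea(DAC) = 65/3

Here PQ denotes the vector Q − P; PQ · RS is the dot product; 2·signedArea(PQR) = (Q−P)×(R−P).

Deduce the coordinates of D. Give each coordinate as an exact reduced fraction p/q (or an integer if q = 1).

D = (-4, 8/3)

1. D_x = -4  [DC · BA = 185/3 ∩ 2·signedArea(DAC) = 65/3]
2. D_y = 8/3  [DC · BA = 185/3 ∩ 2·signedArea(DAC) = 65/3]
   → D = (-4, 8/3)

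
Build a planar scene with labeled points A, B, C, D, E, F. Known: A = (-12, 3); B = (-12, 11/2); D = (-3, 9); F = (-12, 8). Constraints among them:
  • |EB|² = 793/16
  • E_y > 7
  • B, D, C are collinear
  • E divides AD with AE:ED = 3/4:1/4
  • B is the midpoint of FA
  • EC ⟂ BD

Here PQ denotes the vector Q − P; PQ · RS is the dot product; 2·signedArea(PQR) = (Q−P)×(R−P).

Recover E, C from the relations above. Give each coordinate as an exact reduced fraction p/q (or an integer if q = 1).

1. E_x = -21/4  [E divides AD with AE:ED = 3/4:1/4]
2. E_y = 15/2  [E divides AD with AE:ED = 3/4:1/4]
   → E = (-21/4, 15/2)
3. C_x = -2037/373  [B, D, C are collinear ∩ EC ⟂ BD]
4. C_y = 3000/373  [B, D, C are collinear ∩ EC ⟂ BD]
   → C = (-2037/373, 3000/373)

C = (-2037/373, 3000/373)
E = (-21/4, 15/2)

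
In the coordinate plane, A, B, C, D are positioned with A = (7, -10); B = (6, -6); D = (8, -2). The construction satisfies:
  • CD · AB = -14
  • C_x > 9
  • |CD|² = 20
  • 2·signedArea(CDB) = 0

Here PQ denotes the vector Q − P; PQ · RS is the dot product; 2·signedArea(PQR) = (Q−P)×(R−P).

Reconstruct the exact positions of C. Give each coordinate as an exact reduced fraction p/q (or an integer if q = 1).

C = (10, 2)

1. C_x = 10  [2·signedArea(CDB) = 0 ∩ CD · AB = -14]
2. C_y = 2  [2·signedArea(CDB) = 0 ∩ CD · AB = -14]
   → C = (10, 2)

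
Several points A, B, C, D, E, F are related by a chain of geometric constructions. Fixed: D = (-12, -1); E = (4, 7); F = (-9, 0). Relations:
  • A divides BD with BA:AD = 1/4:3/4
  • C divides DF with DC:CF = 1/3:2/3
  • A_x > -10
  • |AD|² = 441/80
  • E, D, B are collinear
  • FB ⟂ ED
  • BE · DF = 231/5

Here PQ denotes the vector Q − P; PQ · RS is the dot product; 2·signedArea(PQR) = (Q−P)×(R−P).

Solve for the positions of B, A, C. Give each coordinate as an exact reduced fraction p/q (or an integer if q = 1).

A = (-99/10, 1/20)
B = (-46/5, 2/5)
C = (-11, -2/3)

1. B_x = -46/5  [E, D, B are collinear ∩ FB ⟂ ED]
2. B_y = 2/5  [E, D, B are collinear ∩ FB ⟂ ED]
   → B = (-46/5, 2/5)
3. A_x = -99/10  [A divides BD with BA:AD = 1/4:3/4]
4. A_y = 1/20  [A divides BD with BA:AD = 1/4:3/4]
   → A = (-99/10, 1/20)
5. C_x = -11  [C divides DF with DC:CF = 1/3:2/3]
6. C_y = -2/3  [C divides DF with DC:CF = 1/3:2/3]
   → C = (-11, -2/3)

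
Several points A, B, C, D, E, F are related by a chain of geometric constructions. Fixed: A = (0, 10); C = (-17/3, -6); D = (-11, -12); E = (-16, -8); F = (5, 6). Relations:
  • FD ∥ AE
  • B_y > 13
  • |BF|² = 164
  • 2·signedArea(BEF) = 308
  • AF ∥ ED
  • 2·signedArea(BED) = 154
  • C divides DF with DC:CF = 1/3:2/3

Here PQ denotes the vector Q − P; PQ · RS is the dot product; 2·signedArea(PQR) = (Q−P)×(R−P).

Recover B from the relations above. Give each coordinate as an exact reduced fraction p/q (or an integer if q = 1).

1. B_x = -5  [2·signedArea(BED) = 154 ∩ 2·signedArea(BEF) = 308]
2. B_y = 14  [2·signedArea(BED) = 154 ∩ 2·signedArea(BEF) = 308]
   → B = (-5, 14)

B = (-5, 14)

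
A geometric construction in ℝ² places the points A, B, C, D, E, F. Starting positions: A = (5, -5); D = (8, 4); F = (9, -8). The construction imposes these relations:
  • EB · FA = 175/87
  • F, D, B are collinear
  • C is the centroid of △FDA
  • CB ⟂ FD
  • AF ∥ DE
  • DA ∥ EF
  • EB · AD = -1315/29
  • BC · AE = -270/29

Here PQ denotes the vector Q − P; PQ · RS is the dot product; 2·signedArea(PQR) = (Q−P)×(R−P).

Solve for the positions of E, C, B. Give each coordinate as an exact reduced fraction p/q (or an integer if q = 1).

B = (746/87, -84/29)
C = (22/3, -3)
E = (12, 1)

1. E_x = 12  [DA ∥ EF ∩ AF ∥ DE]
2. E_y = 1  [DA ∥ EF ∩ AF ∥ DE]
   → E = (12, 1)
3. C_x = 22/3  [C is the centroid of △FDA]
4. C_y = -3  [C is the centroid of △FDA]
   → C = (22/3, -3)
5. B_x = 746/87  [F, D, B are collinear ∩ CB ⟂ FD]
6. B_y = -84/29  [F, D, B are collinear ∩ CB ⟂ FD]
   → B = (746/87, -84/29)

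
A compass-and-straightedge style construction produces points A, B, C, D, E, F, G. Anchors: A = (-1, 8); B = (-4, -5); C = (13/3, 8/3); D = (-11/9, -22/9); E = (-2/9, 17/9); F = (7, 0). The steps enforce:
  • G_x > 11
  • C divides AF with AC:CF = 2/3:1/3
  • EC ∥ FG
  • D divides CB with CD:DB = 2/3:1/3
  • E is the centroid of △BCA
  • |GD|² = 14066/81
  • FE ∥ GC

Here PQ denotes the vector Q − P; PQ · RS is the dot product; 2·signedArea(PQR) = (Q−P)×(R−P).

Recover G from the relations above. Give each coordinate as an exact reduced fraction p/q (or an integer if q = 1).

G = (104/9, 7/9)

1. G_x = 104/9  [FE ∥ GC ∩ EC ∥ FG]
2. G_y = 7/9  [FE ∥ GC ∩ EC ∥ FG]
   → G = (104/9, 7/9)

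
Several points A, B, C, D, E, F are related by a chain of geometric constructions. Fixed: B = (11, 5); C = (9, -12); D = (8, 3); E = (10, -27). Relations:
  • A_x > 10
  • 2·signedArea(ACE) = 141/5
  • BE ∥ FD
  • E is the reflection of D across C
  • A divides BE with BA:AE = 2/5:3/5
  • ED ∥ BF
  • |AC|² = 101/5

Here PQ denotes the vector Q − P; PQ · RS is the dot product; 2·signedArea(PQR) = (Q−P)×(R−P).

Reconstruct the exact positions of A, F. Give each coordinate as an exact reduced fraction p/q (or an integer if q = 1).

A = (53/5, -39/5)
F = (9, 35)

1. A_x = 53/5  [A divides BE with BA:AE = 2/5:3/5]
2. A_y = -39/5  [A divides BE with BA:AE = 2/5:3/5]
   → A = (53/5, -39/5)
3. F_x = 9  [BE ∥ FD ∩ ED ∥ BF]
4. F_y = 35  [BE ∥ FD ∩ ED ∥ BF]
   → F = (9, 35)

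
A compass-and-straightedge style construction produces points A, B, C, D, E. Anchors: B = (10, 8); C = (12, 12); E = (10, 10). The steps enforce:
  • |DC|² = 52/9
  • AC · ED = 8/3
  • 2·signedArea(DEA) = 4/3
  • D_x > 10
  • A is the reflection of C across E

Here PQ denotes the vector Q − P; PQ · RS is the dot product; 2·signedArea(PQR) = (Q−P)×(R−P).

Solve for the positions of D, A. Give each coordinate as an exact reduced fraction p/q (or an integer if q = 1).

A = (8, 8)
D = (32/3, 10)

1. A_x = 8  [A is the reflection of C across E]
2. A_y = 8  [A is the reflection of C across E]
   → A = (8, 8)
3. D_x = 32/3  [2·signedArea(DEA) = 4/3 ∩ AC · ED = 8/3]
4. D_y = 10  [2·signedArea(DEA) = 4/3 ∩ AC · ED = 8/3]
   → D = (32/3, 10)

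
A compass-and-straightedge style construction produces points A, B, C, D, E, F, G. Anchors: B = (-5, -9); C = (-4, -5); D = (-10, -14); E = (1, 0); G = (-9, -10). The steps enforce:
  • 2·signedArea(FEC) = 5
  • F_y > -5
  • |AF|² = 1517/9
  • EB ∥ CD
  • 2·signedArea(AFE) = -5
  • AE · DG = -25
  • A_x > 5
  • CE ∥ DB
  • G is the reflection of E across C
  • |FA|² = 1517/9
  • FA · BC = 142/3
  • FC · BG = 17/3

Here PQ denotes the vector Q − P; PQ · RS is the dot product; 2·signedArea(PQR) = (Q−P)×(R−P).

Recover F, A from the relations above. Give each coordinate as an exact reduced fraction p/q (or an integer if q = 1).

A = (6, 5)
F = (-8/3, -14/3)

1. F_x = -8/3  [FC · BG = 17/3 ∩ 2·signedArea(FEC) = 5]
2. F_y = -14/3  [FC · BG = 17/3 ∩ 2·signedArea(FEC) = 5]
   → F = (-8/3, -14/3)
3. A_x = 6  [FA · BC = 142/3 ∩ 2·signedArea(AFE) = -5]
4. A_y = 5  [FA · BC = 142/3 ∩ 2·signedArea(AFE) = -5]
   → A = (6, 5)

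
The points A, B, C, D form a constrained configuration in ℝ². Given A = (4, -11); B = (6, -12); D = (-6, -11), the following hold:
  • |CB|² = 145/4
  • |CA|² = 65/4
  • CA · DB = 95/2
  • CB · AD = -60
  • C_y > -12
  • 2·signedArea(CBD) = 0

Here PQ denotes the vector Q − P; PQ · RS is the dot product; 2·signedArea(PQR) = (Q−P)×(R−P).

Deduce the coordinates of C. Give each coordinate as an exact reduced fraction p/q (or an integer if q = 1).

C = (0, -23/2)

1. C_x = 0  [2·signedArea(CBD) = 0 ∩ CA · DB = 95/2]
2. C_y = -23/2  [2·signedArea(CBD) = 0 ∩ CA · DB = 95/2]
   → C = (0, -23/2)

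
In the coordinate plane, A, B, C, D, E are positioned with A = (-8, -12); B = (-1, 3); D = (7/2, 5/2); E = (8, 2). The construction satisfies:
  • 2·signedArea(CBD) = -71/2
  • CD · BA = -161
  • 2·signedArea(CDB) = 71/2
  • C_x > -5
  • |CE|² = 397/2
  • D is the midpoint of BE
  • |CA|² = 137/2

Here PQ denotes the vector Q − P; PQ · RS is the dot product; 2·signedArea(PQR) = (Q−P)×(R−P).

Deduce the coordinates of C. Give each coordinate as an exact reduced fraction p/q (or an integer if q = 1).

1. C_x = -9/2  [2·signedArea(CDB) = 71/2 ∩ CD · BA = -161]
2. C_y = -9/2  [2·signedArea(CDB) = 71/2 ∩ CD · BA = -161]
   → C = (-9/2, -9/2)

C = (-9/2, -9/2)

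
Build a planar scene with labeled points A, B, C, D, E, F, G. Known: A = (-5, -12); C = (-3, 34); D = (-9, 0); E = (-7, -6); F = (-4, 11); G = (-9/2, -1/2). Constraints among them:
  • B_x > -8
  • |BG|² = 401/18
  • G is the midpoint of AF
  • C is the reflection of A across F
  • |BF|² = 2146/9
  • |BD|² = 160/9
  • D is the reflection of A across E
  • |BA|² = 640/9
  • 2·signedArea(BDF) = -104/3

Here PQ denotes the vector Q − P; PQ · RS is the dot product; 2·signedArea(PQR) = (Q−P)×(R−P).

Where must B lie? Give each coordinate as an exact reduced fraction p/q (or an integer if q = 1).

B = (-23/3, -4)

1. B_x = -23/3  [line -11·x + 5·y + -193/3 = 0 ∩ |BA|² = 640/9]
2. B_y = -4  [line -11·x + 5·y + -193/3 = 0 ∩ |BA|² = 640/9]
   → B = (-23/3, -4)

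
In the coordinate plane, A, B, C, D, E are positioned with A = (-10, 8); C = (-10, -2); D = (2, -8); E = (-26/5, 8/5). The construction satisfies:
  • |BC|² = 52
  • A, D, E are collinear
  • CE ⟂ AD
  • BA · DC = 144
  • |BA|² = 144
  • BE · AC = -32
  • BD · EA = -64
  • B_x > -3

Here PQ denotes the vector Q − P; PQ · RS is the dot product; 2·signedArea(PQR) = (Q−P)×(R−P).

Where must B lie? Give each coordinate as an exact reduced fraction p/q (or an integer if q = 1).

B = (-14/5, -8/5)

1. B_x = -14/5  [BE · AC = -32 ∩ BD · EA = -64]
2. B_y = -8/5  [BE · AC = -32 ∩ BD · EA = -64]
   → B = (-14/5, -8/5)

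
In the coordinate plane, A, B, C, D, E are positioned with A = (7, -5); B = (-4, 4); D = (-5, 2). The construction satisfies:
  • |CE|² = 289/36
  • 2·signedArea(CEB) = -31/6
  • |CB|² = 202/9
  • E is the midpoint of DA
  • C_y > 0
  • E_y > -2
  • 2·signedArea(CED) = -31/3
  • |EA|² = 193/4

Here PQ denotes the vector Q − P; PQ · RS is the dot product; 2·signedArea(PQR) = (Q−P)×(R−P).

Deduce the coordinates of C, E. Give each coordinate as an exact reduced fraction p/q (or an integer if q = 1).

C = (-1/3, 1)
E = (1, -3/2)

1. E_x = 1  [E is the midpoint of DA]
2. E_y = -3/2  [E is the midpoint of DA]
   → E = (1, -3/2)
3. C_x = -1/3  [2·signedArea(CEB) = -31/6 ∩ 2·signedArea(CED) = -31/3]
4. C_y = 1  [2·signedArea(CEB) = -31/6 ∩ 2·signedArea(CED) = -31/3]
   → C = (-1/3, 1)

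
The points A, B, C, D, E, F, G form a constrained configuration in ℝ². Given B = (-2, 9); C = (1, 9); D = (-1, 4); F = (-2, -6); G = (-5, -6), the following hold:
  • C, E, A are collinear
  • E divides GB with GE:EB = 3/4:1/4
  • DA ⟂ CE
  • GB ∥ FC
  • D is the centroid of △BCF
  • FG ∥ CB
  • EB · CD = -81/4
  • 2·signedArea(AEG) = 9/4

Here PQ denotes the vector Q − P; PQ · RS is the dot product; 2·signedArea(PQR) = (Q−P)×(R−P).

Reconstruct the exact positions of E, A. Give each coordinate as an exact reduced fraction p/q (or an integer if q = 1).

A = (-5/2, 11/2)
E = (-11/4, 21/4)

1. E_x = -11/4  [E divides GB with GE:EB = 3/4:1/4]
2. E_y = 21/4  [E divides GB with GE:EB = 3/4:1/4]
   → E = (-11/4, 21/4)
3. A_x = -5/2  [C, E, A are collinear ∩ DA ⟂ CE]
4. A_y = 11/2  [C, E, A are collinear ∩ DA ⟂ CE]
   → A = (-5/2, 11/2)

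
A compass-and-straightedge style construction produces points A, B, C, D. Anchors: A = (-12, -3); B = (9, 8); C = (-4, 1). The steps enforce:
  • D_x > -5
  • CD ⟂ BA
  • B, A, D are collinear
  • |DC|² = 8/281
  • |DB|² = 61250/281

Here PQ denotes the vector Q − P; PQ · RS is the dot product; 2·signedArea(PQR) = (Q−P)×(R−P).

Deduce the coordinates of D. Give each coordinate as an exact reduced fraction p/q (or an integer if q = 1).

1. D_x = -1146/281  [B, A, D are collinear ∩ CD ⟂ BA]
2. D_y = 323/281  [B, A, D are collinear ∩ CD ⟂ BA]
   → D = (-1146/281, 323/281)

D = (-1146/281, 323/281)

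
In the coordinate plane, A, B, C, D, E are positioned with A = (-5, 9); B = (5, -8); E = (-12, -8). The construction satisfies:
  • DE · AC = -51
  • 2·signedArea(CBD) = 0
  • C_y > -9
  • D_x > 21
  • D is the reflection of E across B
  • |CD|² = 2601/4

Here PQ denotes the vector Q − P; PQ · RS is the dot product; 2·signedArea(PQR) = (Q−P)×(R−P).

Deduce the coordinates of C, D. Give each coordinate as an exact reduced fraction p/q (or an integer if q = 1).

C = (-7/2, -8)
D = (22, -8)

1. D_x = 22  [D is the reflection of E across B]
2. D_y = -8  [D is the reflection of E across B]
   → D = (22, -8)
3. C_x = -7/2  [2·signedArea(CBD) = 0 ∩ DE · AC = -51]
4. C_y = -8  [2·signedArea(CBD) = 0 ∩ DE · AC = -51]
   → C = (-7/2, -8)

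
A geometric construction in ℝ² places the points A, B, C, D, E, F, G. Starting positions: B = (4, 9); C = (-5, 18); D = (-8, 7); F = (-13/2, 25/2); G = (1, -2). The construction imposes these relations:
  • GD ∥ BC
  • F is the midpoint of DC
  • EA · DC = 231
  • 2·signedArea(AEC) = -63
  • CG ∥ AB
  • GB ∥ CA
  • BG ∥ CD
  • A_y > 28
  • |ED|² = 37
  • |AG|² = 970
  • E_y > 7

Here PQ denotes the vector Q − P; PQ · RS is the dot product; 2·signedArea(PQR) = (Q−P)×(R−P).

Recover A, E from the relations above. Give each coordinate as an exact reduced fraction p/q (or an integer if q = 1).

1. A_x = -2  [CG ∥ AB ∩ GB ∥ CA]
2. A_y = 29  [CG ∥ AB ∩ GB ∥ CA]
   → A = (-2, 29)
3. E_x = -2  [EA · DC = 231 ∩ 2·signedArea(AEC) = -63]
4. E_y = 8  [EA · DC = 231 ∩ 2·signedArea(AEC) = -63]
   → E = (-2, 8)

A = (-2, 29)
E = (-2, 8)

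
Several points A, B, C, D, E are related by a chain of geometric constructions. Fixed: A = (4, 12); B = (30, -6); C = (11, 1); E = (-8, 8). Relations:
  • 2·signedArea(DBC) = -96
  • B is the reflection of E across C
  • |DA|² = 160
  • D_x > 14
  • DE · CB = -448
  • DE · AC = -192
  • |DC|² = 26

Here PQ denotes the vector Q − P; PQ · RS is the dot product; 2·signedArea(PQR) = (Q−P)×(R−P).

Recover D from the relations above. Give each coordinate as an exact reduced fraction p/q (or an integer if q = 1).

1. D_x = 72/5  [DE · AC = -192 ∩ 2·signedArea(DBC) = -96]
2. D_y = 24/5  [DE · AC = -192 ∩ 2·signedArea(DBC) = -96]
   → D = (72/5, 24/5)

D = (72/5, 24/5)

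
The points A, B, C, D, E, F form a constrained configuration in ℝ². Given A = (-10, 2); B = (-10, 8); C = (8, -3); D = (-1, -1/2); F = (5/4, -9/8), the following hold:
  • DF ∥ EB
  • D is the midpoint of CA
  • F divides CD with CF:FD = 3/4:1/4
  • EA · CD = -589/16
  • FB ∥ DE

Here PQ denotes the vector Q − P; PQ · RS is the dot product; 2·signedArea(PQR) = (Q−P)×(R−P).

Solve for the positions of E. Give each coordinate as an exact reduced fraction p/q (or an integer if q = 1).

E = (-49/4, 69/8)

1. E_x = -49/4  [DF ∥ EB ∩ FB ∥ DE]
2. E_y = 69/8  [DF ∥ EB ∩ FB ∥ DE]
   → E = (-49/4, 69/8)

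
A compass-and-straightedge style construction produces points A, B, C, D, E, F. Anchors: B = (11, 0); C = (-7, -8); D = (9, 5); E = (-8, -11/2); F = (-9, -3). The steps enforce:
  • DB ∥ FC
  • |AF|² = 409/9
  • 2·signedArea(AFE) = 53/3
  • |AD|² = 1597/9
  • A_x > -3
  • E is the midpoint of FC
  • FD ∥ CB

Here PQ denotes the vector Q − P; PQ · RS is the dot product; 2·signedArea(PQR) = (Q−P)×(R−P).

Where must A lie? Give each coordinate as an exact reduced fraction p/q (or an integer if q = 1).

A = (-7/3, -2)

1. A_x = -7/3  [line 5/2·x + 1·y + 47/6 = 0 ∩ |AD|² = 1597/9]
2. A_y = -2  [line 5/2·x + 1·y + 47/6 = 0 ∩ |AD|² = 1597/9]
   → A = (-7/3, -2)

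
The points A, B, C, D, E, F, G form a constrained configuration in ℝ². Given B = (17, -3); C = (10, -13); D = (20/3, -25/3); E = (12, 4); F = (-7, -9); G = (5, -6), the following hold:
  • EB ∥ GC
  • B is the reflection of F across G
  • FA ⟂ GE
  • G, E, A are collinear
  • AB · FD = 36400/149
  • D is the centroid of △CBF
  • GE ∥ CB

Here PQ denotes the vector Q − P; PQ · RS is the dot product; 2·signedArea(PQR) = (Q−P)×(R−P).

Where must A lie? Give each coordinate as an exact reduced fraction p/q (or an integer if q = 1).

A = (-53/149, -2034/149)

1. A_x = -53/149  [G, E, A are collinear ∩ FA ⟂ GE]
2. A_y = -2034/149  [G, E, A are collinear ∩ FA ⟂ GE]
   → A = (-53/149, -2034/149)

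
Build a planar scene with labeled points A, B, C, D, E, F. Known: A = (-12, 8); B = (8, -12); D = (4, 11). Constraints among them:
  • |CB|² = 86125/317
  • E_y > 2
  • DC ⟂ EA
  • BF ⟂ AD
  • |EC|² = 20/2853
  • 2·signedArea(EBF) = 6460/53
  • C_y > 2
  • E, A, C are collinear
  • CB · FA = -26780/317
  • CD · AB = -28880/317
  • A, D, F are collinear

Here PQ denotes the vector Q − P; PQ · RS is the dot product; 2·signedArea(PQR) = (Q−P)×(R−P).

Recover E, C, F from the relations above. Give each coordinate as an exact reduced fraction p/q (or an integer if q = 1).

C = (-24/317, 751/317)
E = (0, 7/3)
F = (196/53, 580/53)

1. C_x = -24/317  [line -20·x + 20·y + -15500/317 = 0 ∩ |CB|² = 86125/317]
2. C_y = 751/317  [line -20·x + 20·y + -15500/317 = 0 ∩ |CB|² = 86125/317]
   → C = (-24/317, 751/317)
3. F_x = 196/53  [A, D, F are collinear ∩ BF ⟂ AD]
4. F_y = 580/53  [A, D, F are collinear ∩ BF ⟂ AD]
   → F = (196/53, 580/53)
5. E_x = 0  [2·signedArea(EBF) = 6460/53 ∩ E, A, C are collinear]
6. E_y = 7/3  [2·signedArea(EBF) = 6460/53 ∩ E, A, C are collinear]
   → E = (0, 7/3)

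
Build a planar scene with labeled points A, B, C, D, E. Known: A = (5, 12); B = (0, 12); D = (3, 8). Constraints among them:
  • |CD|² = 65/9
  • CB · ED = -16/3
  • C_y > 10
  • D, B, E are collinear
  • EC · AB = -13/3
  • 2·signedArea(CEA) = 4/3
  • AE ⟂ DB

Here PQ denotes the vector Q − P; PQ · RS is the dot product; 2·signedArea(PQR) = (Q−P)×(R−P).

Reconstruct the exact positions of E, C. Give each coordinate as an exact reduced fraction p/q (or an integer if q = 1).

1. E_x = 9/5  [D, B, E are collinear ∩ AE ⟂ DB]
2. E_y = 48/5  [D, B, E are collinear ∩ AE ⟂ DB]
   → E = (9/5, 48/5)
3. C_x = 8/3  [CB · ED = -16/3 ∩ EC · AB = -13/3]
4. C_y = 32/3  [CB · ED = -16/3 ∩ EC · AB = -13/3]
   → C = (8/3, 32/3)

C = (8/3, 32/3)
E = (9/5, 48/5)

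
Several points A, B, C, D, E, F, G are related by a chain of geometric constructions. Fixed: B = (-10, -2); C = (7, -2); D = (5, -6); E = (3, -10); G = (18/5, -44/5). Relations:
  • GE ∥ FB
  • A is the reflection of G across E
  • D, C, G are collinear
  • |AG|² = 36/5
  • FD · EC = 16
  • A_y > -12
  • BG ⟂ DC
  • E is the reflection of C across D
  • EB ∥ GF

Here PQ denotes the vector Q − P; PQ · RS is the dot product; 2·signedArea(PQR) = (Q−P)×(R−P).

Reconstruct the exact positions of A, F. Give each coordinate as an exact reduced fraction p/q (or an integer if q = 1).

1. A_x = 12/5  [A is the reflection of G across E]
2. A_y = -56/5  [A is the reflection of G across E]
   → A = (12/5, -56/5)
3. F_x = -47/5  [GE ∥ FB ∩ EB ∥ GF]
4. F_y = -4/5  [GE ∥ FB ∩ EB ∥ GF]
   → F = (-47/5, -4/5)

A = (12/5, -56/5)
F = (-47/5, -4/5)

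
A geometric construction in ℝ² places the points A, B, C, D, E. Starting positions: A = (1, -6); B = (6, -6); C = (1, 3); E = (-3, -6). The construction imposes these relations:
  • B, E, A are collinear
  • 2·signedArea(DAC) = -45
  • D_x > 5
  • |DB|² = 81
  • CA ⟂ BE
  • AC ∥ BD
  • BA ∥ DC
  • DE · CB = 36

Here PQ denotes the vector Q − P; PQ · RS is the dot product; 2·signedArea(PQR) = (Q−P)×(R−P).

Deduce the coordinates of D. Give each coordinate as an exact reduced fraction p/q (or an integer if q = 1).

1. D_x = 6  [BA ∥ DC ∩ AC ∥ BD]
2. D_y = 3  [BA ∥ DC ∩ AC ∥ BD]
   → D = (6, 3)

D = (6, 3)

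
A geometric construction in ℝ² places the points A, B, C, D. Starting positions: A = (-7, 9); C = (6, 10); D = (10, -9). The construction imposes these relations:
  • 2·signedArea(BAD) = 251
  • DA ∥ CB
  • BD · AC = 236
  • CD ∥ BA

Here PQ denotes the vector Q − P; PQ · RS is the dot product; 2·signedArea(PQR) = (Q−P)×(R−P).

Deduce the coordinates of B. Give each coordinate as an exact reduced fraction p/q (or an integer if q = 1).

B = (-11, 28)

1. B_x = -11  [CD ∥ BA ∩ DA ∥ CB]
2. B_y = 28  [CD ∥ BA ∩ DA ∥ CB]
   → B = (-11, 28)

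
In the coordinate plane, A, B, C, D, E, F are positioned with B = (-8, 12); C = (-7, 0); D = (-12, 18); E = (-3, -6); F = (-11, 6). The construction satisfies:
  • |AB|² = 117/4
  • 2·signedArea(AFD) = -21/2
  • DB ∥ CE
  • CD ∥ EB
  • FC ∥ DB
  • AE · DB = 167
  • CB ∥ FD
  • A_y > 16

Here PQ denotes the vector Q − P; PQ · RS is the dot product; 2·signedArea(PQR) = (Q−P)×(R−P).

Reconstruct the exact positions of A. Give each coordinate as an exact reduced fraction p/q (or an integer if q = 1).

A = (-11, 33/2)

1. A_x = -11  [2·signedArea(AFD) = -21/2 ∩ AE · DB = 167]
2. A_y = 33/2  [2·signedArea(AFD) = -21/2 ∩ AE · DB = 167]
   → A = (-11, 33/2)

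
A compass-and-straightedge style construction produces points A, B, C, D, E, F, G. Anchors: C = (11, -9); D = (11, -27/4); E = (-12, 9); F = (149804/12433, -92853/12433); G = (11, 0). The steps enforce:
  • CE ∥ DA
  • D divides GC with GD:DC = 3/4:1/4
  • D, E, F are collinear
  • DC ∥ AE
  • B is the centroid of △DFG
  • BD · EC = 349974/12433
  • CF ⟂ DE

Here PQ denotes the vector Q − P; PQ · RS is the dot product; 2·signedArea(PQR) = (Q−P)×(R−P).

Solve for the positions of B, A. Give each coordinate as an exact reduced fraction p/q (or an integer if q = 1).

1. B_x = 141110/12433  [B is the centroid of △DFG]
2. B_y = -235701/49732  [B is the centroid of △DFG]
   → B = (141110/12433, -235701/49732)
3. A_x = -12  [DC ∥ AE ∩ CE ∥ DA]
4. A_y = 45/4  [DC ∥ AE ∩ CE ∥ DA]
   → A = (-12, 45/4)

A = (-12, 45/4)
B = (141110/12433, -235701/49732)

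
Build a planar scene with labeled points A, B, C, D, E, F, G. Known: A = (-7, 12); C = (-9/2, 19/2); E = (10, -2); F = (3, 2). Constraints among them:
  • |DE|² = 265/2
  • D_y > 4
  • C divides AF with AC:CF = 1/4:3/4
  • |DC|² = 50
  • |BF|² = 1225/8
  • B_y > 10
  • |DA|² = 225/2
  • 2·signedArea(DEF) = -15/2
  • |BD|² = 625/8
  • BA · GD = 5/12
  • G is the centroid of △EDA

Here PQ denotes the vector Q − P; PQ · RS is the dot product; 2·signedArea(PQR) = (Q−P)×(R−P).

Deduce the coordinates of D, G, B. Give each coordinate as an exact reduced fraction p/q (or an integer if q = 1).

B = (-23/4, 43/4)
D = (1/2, 9/2)
G = (7/6, 29/6)

1. D_x = 1/2  [line -4·x + -7·y + 67/2 = 0 ∩ |DE|² = 265/2]
2. D_y = 9/2  [line -4·x + -7·y + 67/2 = 0 ∩ |DE|² = 265/2]
   → D = (1/2, 9/2)
3. G_x = 7/6  [G is the centroid of △EDA]
4. G_y = 29/6  [G is the centroid of △EDA]
   → G = (7/6, 29/6)
5. B_x = -23/4  [line 2/3·x + 1/3·y + 1/4 = 0 ∩ |BF|² = 1225/8]
6. B_y = 43/4  [line 2/3·x + 1/3·y + 1/4 = 0 ∩ |BF|² = 1225/8]
   → B = (-23/4, 43/4)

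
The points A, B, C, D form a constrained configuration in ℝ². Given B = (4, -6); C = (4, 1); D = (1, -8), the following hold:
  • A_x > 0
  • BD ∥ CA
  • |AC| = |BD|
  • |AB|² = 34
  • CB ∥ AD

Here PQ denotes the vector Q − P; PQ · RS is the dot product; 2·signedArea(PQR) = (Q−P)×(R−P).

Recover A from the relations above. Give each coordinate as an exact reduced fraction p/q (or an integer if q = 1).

1. A_x = 1  [CB ∥ AD ∩ BD ∥ CA]
2. A_y = -1  [CB ∥ AD ∩ BD ∥ CA]
   → A = (1, -1)

A = (1, -1)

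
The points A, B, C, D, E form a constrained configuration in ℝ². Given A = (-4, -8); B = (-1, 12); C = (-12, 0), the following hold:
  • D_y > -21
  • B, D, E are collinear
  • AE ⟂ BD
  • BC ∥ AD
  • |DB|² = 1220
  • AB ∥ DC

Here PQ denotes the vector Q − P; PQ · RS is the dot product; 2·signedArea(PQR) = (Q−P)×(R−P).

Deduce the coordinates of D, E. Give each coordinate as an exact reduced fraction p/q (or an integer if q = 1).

D = (-15, -20)
E = (-2692/305, -1796/305)

1. D_x = -15  [AB ∥ DC ∩ BC ∥ AD]
2. D_y = -20  [AB ∥ DC ∩ BC ∥ AD]
   → D = (-15, -20)
3. E_x = -2692/305  [B, D, E are collinear ∩ AE ⟂ BD]
4. E_y = -1796/305  [B, D, E are collinear ∩ AE ⟂ BD]
   → E = (-2692/305, -1796/305)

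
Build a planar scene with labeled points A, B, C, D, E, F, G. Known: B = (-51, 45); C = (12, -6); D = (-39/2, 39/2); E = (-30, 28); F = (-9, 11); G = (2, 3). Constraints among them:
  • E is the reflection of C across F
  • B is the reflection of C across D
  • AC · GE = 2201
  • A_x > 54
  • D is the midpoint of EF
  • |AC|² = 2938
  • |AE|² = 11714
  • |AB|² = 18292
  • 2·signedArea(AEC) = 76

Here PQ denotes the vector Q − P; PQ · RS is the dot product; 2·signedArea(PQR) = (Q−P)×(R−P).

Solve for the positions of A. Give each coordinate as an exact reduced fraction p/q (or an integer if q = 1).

A = (55, -39)

1. A_x = 55  [2·signedArea(AEC) = 76 ∩ AC · GE = 2201]
2. A_y = -39  [2·signedArea(AEC) = 76 ∩ AC · GE = 2201]
   → A = (55, -39)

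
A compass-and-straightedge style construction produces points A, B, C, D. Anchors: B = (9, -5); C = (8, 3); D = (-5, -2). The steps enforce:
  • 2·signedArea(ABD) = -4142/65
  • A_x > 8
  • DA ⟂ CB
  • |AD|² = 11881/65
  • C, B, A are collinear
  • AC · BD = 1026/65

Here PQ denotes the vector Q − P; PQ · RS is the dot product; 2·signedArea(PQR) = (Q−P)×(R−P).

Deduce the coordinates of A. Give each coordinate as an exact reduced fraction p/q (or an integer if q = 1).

1. A_x = 547/65  [C, B, A are collinear ∩ DA ⟂ CB]
2. A_y = -21/65  [C, B, A are collinear ∩ DA ⟂ CB]
   → A = (547/65, -21/65)

A = (547/65, -21/65)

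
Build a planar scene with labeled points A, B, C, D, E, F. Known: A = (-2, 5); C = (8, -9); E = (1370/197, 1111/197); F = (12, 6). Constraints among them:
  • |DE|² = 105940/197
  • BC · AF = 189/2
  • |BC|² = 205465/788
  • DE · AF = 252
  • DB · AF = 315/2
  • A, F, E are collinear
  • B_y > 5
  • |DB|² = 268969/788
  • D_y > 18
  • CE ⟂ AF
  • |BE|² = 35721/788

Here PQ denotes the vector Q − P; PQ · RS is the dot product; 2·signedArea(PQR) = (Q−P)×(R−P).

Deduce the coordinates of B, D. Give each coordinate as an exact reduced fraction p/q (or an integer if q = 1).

1. B_x = 47/197  [line -14·x + -1·y + 17/2 = 0 ∩ |BC|² = 205465/788]
2. B_y = 2033/394  [line -14·x + -1·y + 17/2 = 0 ∩ |BC|² = 205465/788]
   → B = (47/197, 2033/394)
3. D_x = -12  [line -14·x + -1·y + -149 = 0 ∩ |DB|² = 268969/788]
4. D_y = 19  [line -14·x + -1·y + -149 = 0 ∩ |DB|² = 268969/788]
   → D = (-12, 19)

B = (47/197, 2033/394)
D = (-12, 19)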